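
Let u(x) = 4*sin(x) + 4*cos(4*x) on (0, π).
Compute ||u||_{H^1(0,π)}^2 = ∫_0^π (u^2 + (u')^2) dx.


||u||_{H^1(0,π)}^2 = -1088/15 + 152*π

u'(x) = -16*sin(4*x) + 4*cos(x).
Expand u² and (u')² and integrate term by term on (0, π), using: for integers n ≥ 1, ∫_0^π sin²(nx) dx = ∫_0^π cos²(nx) dx = π/2; for n ≠ n', ∫_0^π sin(nx)sin(n'x) dx = ∫_0^π cos(nx)cos(n'x) dx = 0; and by product-to-sum, ∫_0^π sin(nx)cos(n'x) dx = ½∫_0^π [sin((n+n')x) + sin((n−n')x)] dx, which is 0 when n+n' is even and 2n/(n²−n'²) when n+n' is odd (it need not vanish on (0, π)).
  u² squared terms: (4)²·∫cos(4x)² dx = 16·π/2 = 8*π;  (4)²·∫sin(x)² dx = 16·π/2 = 8*π.
  u² cross terms: 2·(4)·(4)·∫cos(4x)·sin(x) dx = 32·(-2/15) = -64/15.
  So ∫_0^π u² dx = 8*π + 8*π − 64/15 = -64/15 + 16*π.
  (u')² squared terms: (-16)²·∫sin(4x)² dx = 256·π/2 = 128*π;  (4)²·∫cos(x)² dx = 16·π/2 = 8*π.
  (u')² cross terms: 2·(-16)·(4)·∫sin(4x)·cos(x) dx = -128·(8/15) = -1024/15.
  So ∫_0^π (u')² dx = 128*π + 8*π − 1024/15 = -1024/15 + 136*π.
||u||_{H^1}^2 = (-64/15 + 16*π) + (-1024/15 + 136*π) = -1088/15 + 152*π.


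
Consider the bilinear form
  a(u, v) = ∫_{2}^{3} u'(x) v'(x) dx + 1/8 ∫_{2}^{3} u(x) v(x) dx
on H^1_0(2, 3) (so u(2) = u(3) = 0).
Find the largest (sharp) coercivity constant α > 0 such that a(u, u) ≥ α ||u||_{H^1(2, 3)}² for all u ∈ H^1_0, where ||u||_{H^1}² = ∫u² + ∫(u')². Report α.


α = (1/8 + π^2)/(1 + π^2)

Coercivity of a(·,·) on H^1_0(2, 3) means a(u, u) ≥ α ||u||_{H^1}² for every u ∈ H^1_0.
The interval has length L = 1, and Poincaré/coercivity depend only on L. Here a(u, u) = ∫(u')² + (1/8)·∫u².
Here 0 < c = 1/8 < 1. The condition a(u,u) ≥ α||u||_{H^1}² reads (1−α)∫(u')² ≥ (α−c)∫u². Any admissible α is ≤ 1 (rapidly oscillating u have ∫u²/∫(u')² → 0), and α = 1 would force 0 ≥ (1−c)∫u², impossible since c < 1; so 1−α > 0. By the sharp Poincaré inequality on H^1_0 of an interval of length L, ∫(u')² ≥ (π/L)²∫u² with equality for the first sine mode sin(π(x−x₀)/L) (x₀ the left endpoint), so the inequality holds for all u iff (1−α)(π/L)² ≥ α − c, i.e. α ≤ ((π/L)² + c)/((π/L)² + 1) = (1 + c(L/π)²)/(1 + (L/π)²). With (π/L)² = π^2 and c = 1/8, the largest admissible constant is α = ((π/L)² + c)/((π/L)² + 1).
Simplifying, α = (1/8 + π^2)/(1 + π^2).


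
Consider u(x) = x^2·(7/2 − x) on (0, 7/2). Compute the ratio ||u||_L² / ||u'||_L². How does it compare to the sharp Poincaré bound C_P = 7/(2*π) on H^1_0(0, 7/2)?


||u||_L² / ||u'||_L² = sqrt(14)/4 < C_P = 7/(2*π).

u(x) = x^2·(7/2 − x), so u'(x) = x*(7 - 3*x).
u(x) = x^2·(7/2 − x) vanishes at x = 0 and x = 7/2, so u ∈ H^1_0(0, 7/2). Differentiate via the product rule and integrate the resulting polynomials term by term.
  ∫_0^7/2 u² dx = ∫_0^7/2 (x^6 - 7*x^5 + 49*x^4/4) dx. Term by term:
    ∫_0^7/2 x^6 dx = 117649/128;  ∫_0^7/2 -7*x^5 dx = -823543/384;  ∫_0^7/2 49*x^4/4 dx = 823543/640.
  Sum: 117649/128 − 823543/384 + 823543/640 = 117649/1920.
  ∫_0^7/2 (u')² dx = ∫_0^7/2 (9*x^4 - 42*x^3 + 49*x^2) dx. Term by term:
    ∫_0^7/2 9*x^4 dx = 151263/160;  ∫_0^7/2 -42*x^3 dx = -50421/32;  ∫_0^7/2 49*x^2 dx = 16807/24.
  Sum: 151263/160 − 50421/32 + 16807/24 = 16807/240.
∫_0^7/2 u² dx = 117649/1920, so ||u||_L² = 343*sqrt(30)/240.
∫_0^7/2 (u')² dx = 16807/240, so ||u'||_L² = 49*sqrt(105)/60.
Ratio ||u||_L² / ||u'||_L² = sqrt(14)/4.
Sharp Poincaré constant on H^1_0(0, 7/2) is C_P = L/π = 7/(2*π), achieved by sin(2*π/7·x).
A polynomial bump cannot attain the sharp Poincaré constant (only the first sine eigenfunction does), so the ratio is strictly less than C_P, consistent with ||u||_L² ≤ C_P ||u'||_L².


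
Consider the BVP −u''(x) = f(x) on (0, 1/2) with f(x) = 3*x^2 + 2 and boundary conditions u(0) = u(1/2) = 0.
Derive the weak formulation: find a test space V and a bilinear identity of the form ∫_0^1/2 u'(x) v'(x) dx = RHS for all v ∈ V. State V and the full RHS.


V = H^1_0(0, 1/2) (so v(0) = v(1/2) = 0); weak form: ∫_0^1/2 u'v' dx = ∫_0^1/2 (3*x^2 + 2) v dx for all v ∈ V.

Multiply both sides by a test function v and integrate from 0 to 1/2:
  ∫_0^1/2 −u''(x) v(x) dx = ∫_0^1/2 f(x) v(x) dx.
Integrate the LHS by parts once:
  ∫_0^1/2 −u'' v dx = −[u'(x) v(x)]_0^1/2 + ∫_0^1/2 u'(x) v'(x) dx.
Thus ∫_0^1/2 u'(x) v'(x) dx = ∫_0^1/2 f(x) v(x) dx + [u'(x) v(x)]_0^1/2.
Choose V so that boundary terms are either known or forced to vanish.
u is Dirichlet: u(0) = u(1/2) = 0. Let V = H^1_0(0, 1/2); then v(0) = v(1/2) = 0, and [u' v]_0^1/2 = 0.
Weak formulation: find u (satisfying any essential BC) such that ∫_0^1/2 u'(x) v'(x) dx = ∫_0^1/2 f v dx for all v ∈ V.
Substituting f(x) = 3*x^2 + 2, the right-hand side is ∫_0^1/2 (3*x^2 + 2) v dx.


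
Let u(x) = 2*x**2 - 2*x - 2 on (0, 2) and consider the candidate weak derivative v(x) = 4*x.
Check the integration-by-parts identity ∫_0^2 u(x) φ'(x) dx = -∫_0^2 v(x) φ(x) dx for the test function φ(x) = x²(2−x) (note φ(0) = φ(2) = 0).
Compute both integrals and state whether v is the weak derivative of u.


LHS = -56/15, RHS = -32/5. No, v is not the weak derivative of u.

u(x) = 2*x**2 - 2*x - 2, classical derivative u'(x) = 4*x - 2.
φ(x) = x²(2−x), so φ'(x) = x*(4 - 3*x).
Note φ(0) = φ(2) = 0, so the boundary term u·φ vanishes.
LHS = ∫_0^2 u(x) φ'(x) dx = ∫_0^2 (-6*x^4 + 14*x^3 - 2*x^2 - 8*x) dx. Term by term:
  ∫_0^2 -6*x^4 dx = -192/5;  ∫_0^2 14*x^3 dx = 56;  ∫_0^2 -2*x^2 dx = -16/3;
  ∫_0^2 -8*x dx = -16.
Sum: -192/5 + 56 − 16/3 − 16 = -56/15.
So LHS = -56/15.
∫_0^2 v(x) φ(x) dx = ∫_0^2 (-4*x^4 + 8*x^3) dx. Term by term:
  ∫_0^2 -4*x^4 dx = -128/5;  ∫_0^2 8*x^3 dx = 32.
Sum: -128/5 + 32 = 32/5.
So RHS = -∫_0^2 v(x) φ(x) dx = -32/5.
LHS − RHS = 8/3 ≠ 0, so the identity fails.
(For a valid weak derivative the identity must hold for EVERY test function, in particular this one. The failure shows v is NOT the weak derivative of u.)
Correct weak derivative would be u'(x) = 4*x - 2.


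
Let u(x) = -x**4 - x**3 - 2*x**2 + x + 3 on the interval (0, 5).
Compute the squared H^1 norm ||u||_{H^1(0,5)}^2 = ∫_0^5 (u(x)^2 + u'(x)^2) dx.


||u||_{H^1}^2 = 23068775/36

The H^1 norm (squared) on an interval (0, L) is
  ||u||_{H^1}^2 = ∫_0^L u(x)^2 dx + ∫_0^L u'(x)^2 dx.
Compute u'(x) = -4*x**3 - 3*x**2 - 4*x + 1.
Then u(x)^2 = x**8 + 2*x**7 + 5*x**6 + 2*x**5 - 4*x**4 - 10*x**3 - 11*x**2 + 6*x + 9 and u'(x)^2 = 16*x**6 + 24*x**5 + 41*x**4 + 16*x**3 + 10*x**2 - 8*x + 1.
Integrate each monomial from 0 to 5 using ∫_0^5 c·x^n dx = c·5^(n+1)/(n+1):
  ∫_0^5 u(x)^2 dx = ∫_0^5 (x^8 + 2*x^7 + 5*x^6 + 2*x^5 - 4*x^4 - 10*x^3 - 11*x^2 + 6*x + 9) dx. Term by term:
    ∫_0^5 x^8 dx = 1953125/9;  ∫_0^5 2*x^7 dx = 390625/4;  ∫_0^5 5*x^6 dx = 390625/7;
    ∫_0^5 2*x^5 dx = 15625/3;  ∫_0^5 -4*x^4 dx = -2500;  ∫_0^5 -10*x^3 dx = -3125/2;
    ∫_0^5 -11*x^2 dx = -1375/3;  ∫_0^5 6*x dx = 75;  ∫_0^5 9 dx = 45.
  Sum: 1953125/9 + 390625/4 + 390625/7 + 15625/3 − 2500 − 3125/2 − 1375/3 + 75 + 45 = 93562865/252.
  ∫_0^5 u'(x)^2 dx = ∫_0^5 (16*x^6 + 24*x^5 + 41*x^4 + 16*x^3 + 10*x^2 - 8*x + 1) dx. Term by term:
    ∫_0^5 16*x^6 dx = 1250000/7;  ∫_0^5 24*x^5 dx = 62500;  ∫_0^5 41*x^4 dx = 25625;
    ∫_0^5 16*x^3 dx = 2500;  ∫_0^5 10*x^2 dx = 1250/3;  ∫_0^5 -8*x dx = -100;
    ∫_0^5 1 dx = 5.
  Sum: 1250000/7 + 62500 + 25625 + 2500 + 1250/3 − 100 + 5 = 5659880/21.
Adding: ||u||_{H^1}^2 = 93562865/252 + 5659880/21 = 23068775/36.


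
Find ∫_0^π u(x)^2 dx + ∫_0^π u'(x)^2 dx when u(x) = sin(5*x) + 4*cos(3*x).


||u||_{H^1(0,π)}^2 = 93*π

u'(x) = -12*sin(3*x) + 5*cos(5*x).
Expand u² and (u')² and integrate term by term on (0, π), using: for integers n ≥ 1, ∫_0^π sin²(nx) dx = ∫_0^π cos²(nx) dx = π/2; for n ≠ n', ∫_0^π sin(nx)sin(n'x) dx = ∫_0^π cos(nx)cos(n'x) dx = 0; and by product-to-sum, ∫_0^π sin(nx)cos(n'x) dx = ½∫_0^π [sin((n+n')x) + sin((n−n')x)] dx, which is 0 when n+n' is even and 2n/(n²−n'²) when n+n' is odd (it need not vanish on (0, π)).
  u² squared terms: (4)²·∫cos(3x)² dx = 16·π/2 = 8*π;  (1)²·∫sin(5x)² dx = 1·π/2 = π/2.
  u² cross terms: 2·(4)·(1)·∫cos(3x)·sin(5x) dx = 8·(0) = 0.
  So ∫_0^π u² dx = 8*π + π/2 + 0 = 17*π/2.
  (u')² squared terms: (-12)²·∫sin(3x)² dx = 144·π/2 = 72*π;  (5)²·∫cos(5x)² dx = 25·π/2 = 25*π/2.
  (u')² cross terms: 2·(-12)·(5)·∫sin(3x)·cos(5x) dx = -120·(0) = 0.
  So ∫_0^π (u')² dx = 72*π + 25*π/2 + 0 = 169*π/2.
||u||_{H^1}^2 = (17*π/2) + (169*π/2) = 93*π.


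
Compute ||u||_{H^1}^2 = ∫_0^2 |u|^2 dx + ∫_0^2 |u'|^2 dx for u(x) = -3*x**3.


||u||_{H^1}^2 = 23904/35

The H^1 norm (squared) on an interval (0, L) is
  ||u||_{H^1}^2 = ∫_0^L u(x)^2 dx + ∫_0^L u'(x)^2 dx.
Compute u'(x) = -9*x**2.
Then u(x)^2 = 9*x**6 and u'(x)^2 = 81*x**4.
Integrate each monomial from 0 to 2 using ∫_0^2 c·x^n dx = c·2^(n+1)/(n+1):
  ∫_0^2 u(x)^2 dx = ∫_0^2 (9*x^6) dx. Term by term:
    ∫_0^2 9*x^6 dx = 1152/7.
  ∫_0^2 u'(x)^2 dx = ∫_0^2 (81*x^4) dx. Term by term:
    ∫_0^2 81*x^4 dx = 2592/5.
Adding: ||u||_{H^1}^2 = 1152/7 + 2592/5 = 23904/35.


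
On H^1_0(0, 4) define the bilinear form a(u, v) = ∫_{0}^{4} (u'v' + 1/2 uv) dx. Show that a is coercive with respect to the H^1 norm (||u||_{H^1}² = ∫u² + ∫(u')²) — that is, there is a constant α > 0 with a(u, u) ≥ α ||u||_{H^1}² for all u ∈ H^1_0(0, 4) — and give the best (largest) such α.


α = (8 + π^2)/(π^2 + 16)

Coercivity of a(·,·) on H^1_0(0, 4) means a(u, u) ≥ α ||u||_{H^1}² for every u ∈ H^1_0.
The interval has length L = 4, and Poincaré/coercivity depend only on L. Here a(u, u) = ∫(u')² + (1/2)·∫u².
Here 0 < c = 1/2 < 1. The condition a(u,u) ≥ α||u||_{H^1}² reads (1−α)∫(u')² ≥ (α−c)∫u². Any admissible α is ≤ 1 (rapidly oscillating u have ∫u²/∫(u')² → 0), and α = 1 would force 0 ≥ (1−c)∫u², impossible since c < 1; so 1−α > 0. By the sharp Poincaré inequality on H^1_0 of an interval of length L, ∫(u')² ≥ (π/L)²∫u² with equality for the first sine mode sin(π(x−x₀)/L) (x₀ the left endpoint), so the inequality holds for all u iff (1−α)(π/L)² ≥ α − c, i.e. α ≤ ((π/L)² + c)/((π/L)² + 1) = (1 + c(L/π)²)/(1 + (L/π)²). With (π/L)² = π^2/16 and c = 1/2, the largest admissible constant is α = ((π/L)² + c)/((π/L)² + 1).
Simplifying, α = (8 + π^2)/(π^2 + 16).


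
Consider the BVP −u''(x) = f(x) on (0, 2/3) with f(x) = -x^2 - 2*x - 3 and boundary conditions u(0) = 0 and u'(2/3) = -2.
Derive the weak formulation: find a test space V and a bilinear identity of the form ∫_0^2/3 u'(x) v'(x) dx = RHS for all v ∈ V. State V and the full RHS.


V = {v ∈ H^1(0, 2/3) : v(0) = 0} (test functions vanish at x = 0 where u is specified); weak form: ∫_0^2/3 u'v' dx = ∫_0^2/3 (-x^2 - 2*x - 3) v dx − 2·v(2/3) for all v ∈ V.

Multiply both sides by a test function v and integrate from 0 to 2/3:
  ∫_0^2/3 −u''(x) v(x) dx = ∫_0^2/3 f(x) v(x) dx.
Integrate the LHS by parts once:
  ∫_0^2/3 −u'' v dx = −[u'(x) v(x)]_0^2/3 + ∫_0^2/3 u'(x) v'(x) dx.
Thus ∫_0^2/3 u'(x) v'(x) dx = ∫_0^2/3 f(x) v(x) dx + [u'(x) v(x)]_0^2/3.
Choose V so that boundary terms are either known or forced to vanish.
Mixed BC: u(0) = 0 (Dirichlet) and u'(2/3) = -2 (Neumann). Define V = {v ∈ H^1(0, 2/3) : v(0) = 0}. Then [u' v]_0^2/3 = u'(2/3)·v(2/3) − u'(0)·0 = − 2·v(2/3).
Weak formulation: find u (satisfying any essential BC) such that ∫_0^2/3 u'(x) v'(x) dx = ∫_0^2/3 f v dx − 2·v(2/3) for all v ∈ V (Dirichlet at 0 absorbed into V; Neumann datum at x = 2/3 contributes the boundary term).
Substituting f(x) = -x^2 - 2*x - 3, the right-hand side is ∫_0^2/3 (-x^2 - 2*x - 3) v dx − 2·v(2/3).


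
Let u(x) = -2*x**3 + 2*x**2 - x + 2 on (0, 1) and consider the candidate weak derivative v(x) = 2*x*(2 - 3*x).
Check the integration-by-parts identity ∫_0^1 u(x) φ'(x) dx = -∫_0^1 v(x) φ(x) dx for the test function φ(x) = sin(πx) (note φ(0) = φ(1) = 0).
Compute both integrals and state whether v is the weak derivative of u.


LHS = -24/π^3 + 4/π, RHS = -24/π^3 + 2/π. No, v is not the weak derivative of u.

u(x) = -2*x**3 + 2*x**2 - x + 2, classical derivative u'(x) = -6*x**2 + 4*x - 1.
φ(x) = sin(πx), so φ'(x) = π*cos(π*x).
Note φ(0) = φ(1) = 0, so the boundary term u·φ vanishes.
LHS = ∫_0^1 u(x) φ'(x) dx = ∫_0^1 (-2*π*x^3*cos(π*x) + 2*π*x^2*cos(π*x) - π*x*cos(π*x) + 2*π*cos(π*x)) dx. Term by term:
  ∫_0^1 2*π*cos(π*x) dx = 0;  ∫_0^1 -π*x*cos(π*x) dx = 2/π;  ∫_0^1 -2*π*x^3*cos(π*x) dx = -24/π^3 + 6/π;
  ∫_0^1 2*π*x^2*cos(π*x) dx = -4/π.
Sum: 0 + 2/π + -24/π^3 + 6/π − 4/π = -24/π^3 + 4/π.
So LHS = -24/π^3 + 4/π.
∫_0^1 v(x) φ(x) dx = ∫_0^1 (-6*x^2*sin(π*x) + 4*x*sin(π*x)) dx. Term by term:
  ∫_0^1 -6*x^2*sin(π*x) dx = -6/π + 24/π^3;  ∫_0^1 4*x*sin(π*x) dx = 4/π.
Sum: -6/π + 24/π^3 + 4/π = -2/π + 24/π^3.
So RHS = -∫_0^1 v(x) φ(x) dx = -24/π^3 + 2/π.
LHS − RHS = 2/π ≠ 0, so the identity fails.
(For a valid weak derivative the identity must hold for EVERY test function, in particular this one. The failure shows v is NOT the weak derivative of u.)
Correct weak derivative would be u'(x) = -6*x**2 + 4*x - 1.


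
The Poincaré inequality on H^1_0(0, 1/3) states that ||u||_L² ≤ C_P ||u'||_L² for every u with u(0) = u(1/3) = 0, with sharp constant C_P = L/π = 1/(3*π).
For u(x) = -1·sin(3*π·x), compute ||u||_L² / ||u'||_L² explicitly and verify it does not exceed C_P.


||u||_L² / ||u'||_L² = 1/(3*π) = C_P.

u(x) = -1·sin(3*π·x), so u'(x) = -3*π*cos(3*π*x).
Writing u(x) = A·sin(kπx/L) with A = -1 and k = 1, use ∫_0^L sin²(kπx/L) dx = L/2 and ∫_0^L cos²(kπx/L) dx = L/2.
u² = 1·sin²(3*π·x) and (u')² = 9*π^2·cos²(3*π·x), and each of sin², cos² integrates to L/2 = 1/6 over (0, 1/3).
∫_0^1/3 u² dx = 1/6, so ||u||_L² = sqrt(6)/6.
∫_0^1/3 (u')² dx = 3*π^2/2, so ||u'||_L² = sqrt(6)*π/2.
Ratio ||u||_L² / ||u'||_L² = 1/(3*π).
Sharp Poincaré constant on H^1_0(0, 1/3) is C_P = L/π = 1/(3*π), achieved by sin(3*π·x).
This is the k = 1 eigenfunction (up to amplitude), so the ratio equals the sharp Poincaré constant exactly.


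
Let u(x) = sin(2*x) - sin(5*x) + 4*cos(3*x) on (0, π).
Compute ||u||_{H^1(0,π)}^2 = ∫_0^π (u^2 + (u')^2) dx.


||u||_{H^1(0,π)}^2 = -64 + 191*π/2

u'(x) = -12*sin(3*x) + 2*cos(2*x) - 5*cos(5*x).
Expand u² and (u')² and integrate term by term on (0, π), using: for integers n ≥ 1, ∫_0^π sin²(nx) dx = ∫_0^π cos²(nx) dx = π/2; for n ≠ n', ∫_0^π sin(nx)sin(n'x) dx = ∫_0^π cos(nx)cos(n'x) dx = 0; and by product-to-sum, ∫_0^π sin(nx)cos(n'x) dx = ½∫_0^π [sin((n+n')x) + sin((n−n')x)] dx, which is 0 when n+n' is even and 2n/(n²−n'²) when n+n' is odd (it need not vanish on (0, π)).
  u² squared terms: (-1)²·∫sin(5x)² dx = 1·π/2 = π/2;  (4)²·∫cos(3x)² dx = 16·π/2 = 8*π;  (1)²·∫sin(2x)² dx = 1·π/2 = π/2.
  u² cross terms: 2·(-1)·(4)·∫sin(5x)·cos(3x) dx = -8·(0) = 0;  2·(-1)·(1)·∫sin(5x)·sin(2x) dx = -2·(0) = 0;  2·(4)·(1)·∫cos(3x)·sin(2x) dx = 8·(-4/5) = -32/5.
  So ∫_0^π u² dx = π/2 + 8*π + π/2 + 0 + 0 − 32/5 = -32/5 + 9*π.
  (u')² squared terms: (-12)²·∫sin(3x)² dx = 144·π/2 = 72*π;  (-5)²·∫cos(5x)² dx = 25·π/2 = 25*π/2;  (2)²·∫cos(2x)² dx = 4·π/2 = 2*π.
  (u')² cross terms: 2·(-12)·(-5)·∫sin(3x)·cos(5x) dx = 120·(0) = 0;  2·(-12)·(2)·∫sin(3x)·cos(2x) dx = -48·(6/5) = -288/5;  2·(-5)·(2)·∫cos(5x)·cos(2x) dx = -20·(0) = 0.
  So ∫_0^π (u')² dx = 72*π + 25*π/2 + 2*π + 0 − 288/5 + 0 = -288/5 + 173*π/2.
||u||_{H^1}^2 = (-32/5 + 9*π) + (-288/5 + 173*π/2) = -64 + 191*π/2.


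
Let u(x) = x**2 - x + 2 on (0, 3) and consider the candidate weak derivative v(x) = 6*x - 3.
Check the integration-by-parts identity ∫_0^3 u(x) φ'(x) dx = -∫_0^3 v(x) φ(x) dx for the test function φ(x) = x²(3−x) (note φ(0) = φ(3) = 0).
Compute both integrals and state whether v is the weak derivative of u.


LHS = -351/20, RHS = -1053/20. No, v is not the weak derivative of u.

u(x) = x**2 - x + 2, classical derivative u'(x) = 2*x - 1.
φ(x) = x²(3−x), so φ'(x) = 3*x*(2 - x).
Note φ(0) = φ(3) = 0, so the boundary term u·φ vanishes.
LHS = ∫_0^3 u(x) φ'(x) dx = ∫_0^3 (-3*x^4 + 9*x^3 - 12*x^2 + 12*x) dx. Term by term:
  ∫_0^3 -3*x^4 dx = -729/5;  ∫_0^3 9*x^3 dx = 729/4;  ∫_0^3 -12*x^2 dx = -108;
  ∫_0^3 12*x dx = 54.
Sum: -729/5 + 729/4 − 108 + 54 = -351/20.
So LHS = -351/20.
∫_0^3 v(x) φ(x) dx = ∫_0^3 (-6*x^4 + 21*x^3 - 9*x^2) dx. Term by term:
  ∫_0^3 -6*x^4 dx = -1458/5;  ∫_0^3 21*x^3 dx = 1701/4;  ∫_0^3 -9*x^2 dx = -81.
Sum: -1458/5 + 1701/4 − 81 = 1053/20.
So RHS = -∫_0^3 v(x) φ(x) dx = -1053/20.
LHS − RHS = 351/10 ≠ 0, so the identity fails.
(For a valid weak derivative the identity must hold for EVERY test function, in particular this one. The failure shows v is NOT the weak derivative of u.)
Correct weak derivative would be u'(x) = 2*x - 1.


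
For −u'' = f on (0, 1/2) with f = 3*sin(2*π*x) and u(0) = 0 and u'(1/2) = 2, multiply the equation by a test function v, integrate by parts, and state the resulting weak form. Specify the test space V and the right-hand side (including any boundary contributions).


V = {v ∈ H^1(0, 1/2) : v(0) = 0} (test functions vanish at x = 0 where u is specified); weak form: ∫_0^1/2 u'v' dx = ∫_0^1/2 (3*sin(2*π*x)) v dx + 2·v(1/2) for all v ∈ V.

Multiply both sides by a test function v and integrate from 0 to 1/2:
  ∫_0^1/2 −u''(x) v(x) dx = ∫_0^1/2 f(x) v(x) dx.
Integrate the LHS by parts once:
  ∫_0^1/2 −u'' v dx = −[u'(x) v(x)]_0^1/2 + ∫_0^1/2 u'(x) v'(x) dx.
Thus ∫_0^1/2 u'(x) v'(x) dx = ∫_0^1/2 f(x) v(x) dx + [u'(x) v(x)]_0^1/2.
Choose V so that boundary terms are either known or forced to vanish.
Mixed BC: u(0) = 0 (Dirichlet) and u'(1/2) = 2 (Neumann). Define V = {v ∈ H^1(0, 1/2) : v(0) = 0}. Then [u' v]_0^1/2 = u'(1/2)·v(1/2) − u'(0)·0 = 2·v(1/2).
Weak formulation: find u (satisfying any essential BC) such that ∫_0^1/2 u'(x) v'(x) dx = ∫_0^1/2 f v dx + 2·v(1/2) for all v ∈ V (Dirichlet at 0 absorbed into V; Neumann datum at x = 1/2 contributes the boundary term).
Substituting f(x) = 3*sin(2*π*x), the right-hand side is ∫_0^1/2 (3*sin(2*π*x)) v dx + 2·v(1/2).


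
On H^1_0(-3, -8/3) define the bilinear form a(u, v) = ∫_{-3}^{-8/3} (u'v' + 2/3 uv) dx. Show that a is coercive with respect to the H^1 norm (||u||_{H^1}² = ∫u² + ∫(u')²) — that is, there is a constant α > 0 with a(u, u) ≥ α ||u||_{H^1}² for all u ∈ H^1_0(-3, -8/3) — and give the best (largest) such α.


α = (2 + 27*π^2)/(3*(1 + 9*π^2))

Coercivity of a(·,·) on H^1_0(-3, -8/3) means a(u, u) ≥ α ||u||_{H^1}² for every u ∈ H^1_0.
The interval has length L = 1/3, and Poincaré/coercivity depend only on L. Here a(u, u) = ∫(u')² + (2/3)·∫u².
Here 0 < c = 2/3 < 1. The condition a(u,u) ≥ α||u||_{H^1}² reads (1−α)∫(u')² ≥ (α−c)∫u². Any admissible α is ≤ 1 (rapidly oscillating u have ∫u²/∫(u')² → 0), and α = 1 would force 0 ≥ (1−c)∫u², impossible since c < 1; so 1−α > 0. By the sharp Poincaré inequality on H^1_0 of an interval of length L, ∫(u')² ≥ (π/L)²∫u² with equality for the first sine mode sin(π(x−x₀)/L) (x₀ the left endpoint), so the inequality holds for all u iff (1−α)(π/L)² ≥ α − c, i.e. α ≤ ((π/L)² + c)/((π/L)² + 1) = (1 + c(L/π)²)/(1 + (L/π)²). With (π/L)² = 9*π^2 and c = 2/3, the largest admissible constant is α = ((π/L)² + c)/((π/L)² + 1).
Simplifying, α = (2 + 27*π^2)/(3*(1 + 9*π^2)).


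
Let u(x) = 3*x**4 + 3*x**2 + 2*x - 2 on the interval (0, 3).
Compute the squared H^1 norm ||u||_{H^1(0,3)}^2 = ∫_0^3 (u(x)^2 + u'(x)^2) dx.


||u||_{H^1}^2 = 2805951/35

The H^1 norm (squared) on an interval (0, L) is
  ||u||_{H^1}^2 = ∫_0^L u(x)^2 dx + ∫_0^L u'(x)^2 dx.
Compute u'(x) = 12*x**3 + 6*x + 2.
Then u(x)^2 = 9*x**8 + 18*x**6 + 12*x**5 - 3*x**4 + 12*x**3 - 8*x**2 - 8*x + 4 and u'(x)^2 = 144*x**6 + 144*x**4 + 48*x**3 + 36*x**2 + 24*x + 4.
Integrate each monomial from 0 to 3 using ∫_0^3 c·x^n dx = c·3^(n+1)/(n+1):
  ∫_0^3 u(x)^2 dx = ∫_0^3 (9*x^8 + 18*x^6 + 12*x^5 - 3*x^4 + 12*x^3 - 8*x^2 - 8*x + 4) dx. Term by term:
    ∫_0^3 9*x^8 dx = 19683;  ∫_0^3 18*x^6 dx = 39366/7;  ∫_0^3 12*x^5 dx = 1458;
    ∫_0^3 -3*x^4 dx = -729/5;  ∫_0^3 12*x^3 dx = 243;  ∫_0^3 -8*x^2 dx = -72;
    ∫_0^3 -8*x dx = -36;  ∫_0^3 4 dx = 12.
  Sum: 19683 + 39366/7 + 1458 − 729/5 + 243 − 72 − 36 + 12 = 936807/35.
  ∫_0^3 u'(x)^2 dx = ∫_0^3 (144*x^6 + 144*x^4 + 48*x^3 + 36*x^2 + 24*x + 4) dx. Term by term:
    ∫_0^3 144*x^6 dx = 314928/7;  ∫_0^3 144*x^4 dx = 34992/5;  ∫_0^3 48*x^3 dx = 972;
    ∫_0^3 36*x^2 dx = 324;  ∫_0^3 24*x dx = 108;  ∫_0^3 4 dx = 12.
  Sum: 314928/7 + 34992/5 + 972 + 324 + 108 + 12 = 1869144/35.
Adding: ||u||_{H^1}^2 = 936807/35 + 1869144/35 = 2805951/35.


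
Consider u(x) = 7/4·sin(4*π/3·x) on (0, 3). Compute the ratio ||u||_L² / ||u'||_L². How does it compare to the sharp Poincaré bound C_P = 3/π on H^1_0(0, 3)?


||u||_L² / ||u'||_L² = 3/(4*π) < C_P = 3/π.

u(x) = 7/4·sin(4*π/3·x), so u'(x) = 7*π*cos(4*π*x/3)/3.
Writing u(x) = A·sin(kπx/L) with A = 7/4 and k = 4, use ∫_0^L sin²(kπx/L) dx = L/2 and ∫_0^L cos²(kπx/L) dx = L/2.
u² = 49/16·sin²(4*π/3·x) and (u')² = 49*π^2/9·cos²(4*π/3·x), and each of sin², cos² integrates to L/2 = 3/2 over (0, 3).
∫_0^3 u² dx = 147/32, so ||u||_L² = 7*sqrt(6)/8.
∫_0^3 (u')² dx = 49*π^2/6, so ||u'||_L² = 7*sqrt(6)*π/6.
Ratio ||u||_L² / ||u'||_L² = 3/(4*π).
Sharp Poincaré constant on H^1_0(0, 3) is C_P = L/π = 3/π, achieved by sin(π/3·x).
This is the k = 4 harmonic; the ratio L/(kπ) is strictly less than C_P = L/π, consistent with the sharp inequality ||u||_L² ≤ C_P ||u'||_L².


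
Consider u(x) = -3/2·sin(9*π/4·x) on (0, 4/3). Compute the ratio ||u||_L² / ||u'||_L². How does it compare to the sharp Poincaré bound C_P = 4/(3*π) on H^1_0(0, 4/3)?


||u||_L² / ||u'||_L² = 4/(9*π) < C_P = 4/(3*π).

u(x) = -3/2·sin(9*π/4·x), so u'(x) = -27*π*cos(9*π*x/4)/8.
Writing u(x) = A·sin(kπx/L) with A = -3/2 and k = 3, use ∫_0^L sin²(kπx/L) dx = L/2 and ∫_0^L cos²(kπx/L) dx = L/2.
u² = 9/4·sin²(9*π/4·x) and (u')² = 729*π^2/64·cos²(9*π/4·x), and each of sin², cos² integrates to L/2 = 2/3 over (0, 4/3).
∫_0^4/3 u² dx = 3/2, so ||u||_L² = sqrt(6)/2.
∫_0^4/3 (u')² dx = 243*π^2/32, so ||u'||_L² = 9*sqrt(6)*π/8.
Ratio ||u||_L² / ||u'||_L² = 4/(9*π).
Sharp Poincaré constant on H^1_0(0, 4/3) is C_P = L/π = 4/(3*π), achieved by sin(3*π/4·x).
This is the k = 3 harmonic; the ratio L/(kπ) is strictly less than C_P = L/π, consistent with the sharp inequality ||u||_L² ≤ C_P ||u'||_L².


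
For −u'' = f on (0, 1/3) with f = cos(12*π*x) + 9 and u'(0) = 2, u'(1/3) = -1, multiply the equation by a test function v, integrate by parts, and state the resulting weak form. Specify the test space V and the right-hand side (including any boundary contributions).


V = H^1(0, 1/3) (v unrestricted at boundary; u is determined up to an additive constant); weak form: ∫_0^1/3 u'v' dx = ∫_0^1/3 (cos(12*π*x) + 9) v dx − v(1/3) − 2·v(0) for all v ∈ V.

Multiply both sides by a test function v and integrate from 0 to 1/3:
  ∫_0^1/3 −u''(x) v(x) dx = ∫_0^1/3 f(x) v(x) dx.
Integrate the LHS by parts once:
  ∫_0^1/3 −u'' v dx = −[u'(x) v(x)]_0^1/3 + ∫_0^1/3 u'(x) v'(x) dx.
Thus ∫_0^1/3 u'(x) v'(x) dx = ∫_0^1/3 f(x) v(x) dx + [u'(x) v(x)]_0^1/3.
Choose V so that boundary terms are either known or forced to vanish.
u has inhomogeneous Neumann u'(0) = 2, u'(1/3) = -1. [u' v]_0^1/3 = (-1)·v(1/3) − (2)·v(0) = − v(1/3) − 2·v(0). Take V = H^1(0, 1/3); boundary term becomes part of RHS.
Weak formulation: find u (satisfying any essential BC) such that ∫_0^1/3 u'(x) v'(x) dx = ∫_0^1/3 f v dx − v(1/3) − 2·v(0) for all v ∈ V (Neumann data are natural BCs: they enter the RHS as boundary terms).
Substituting f(x) = cos(12*π*x) + 9, the right-hand side is ∫_0^1/3 (cos(12*π*x) + 9) v dx − v(1/3) − 2·v(0).
Compatibility check (pure Neumann): taking v ≡ 1 ∈ V gives 0 = ∫_0^1/3 f dx + (-1) − (2), i.e. ∫_0^1/3 f dx must equal u'(0) − u'(1/3) = 3. Indeed ∫_0^1/3 (cos(12*π*x) + 9) dx = 3, so the data are compatible. The solution is then unique only up to an additive constant (fix it e.g. by requiring ∫_0^1/3 u dx = 0).


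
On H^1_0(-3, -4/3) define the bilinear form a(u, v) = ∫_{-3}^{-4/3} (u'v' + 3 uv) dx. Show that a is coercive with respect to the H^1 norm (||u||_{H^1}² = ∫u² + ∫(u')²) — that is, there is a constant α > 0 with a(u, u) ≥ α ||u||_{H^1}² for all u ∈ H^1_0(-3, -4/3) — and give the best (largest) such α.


α = 1

Coercivity of a(·,·) on H^1_0(-3, -4/3) means a(u, u) ≥ α ||u||_{H^1}² for every u ∈ H^1_0.
The interval has length L = 5/3, and Poincaré/coercivity depend only on L. Here a(u, u) = ∫(u')² + (3)·∫u².
Here c = 3 ≥ 1, so a(u,u) = ∫(u')² + c∫u² ≥ ∫(u')² + ∫u² = ||u||_{H^1}², i.e. α = 1 works. No larger α is possible: a(u,u) ≥ α||u||_{H^1}² means (1−α)∫(u')² ≥ (α−c)∫u², and for the modes u_n = sin(nπ(x−x₀)/L) (x₀ the left endpoint) one has ∫u_n²/∫(u_n')² = (L/(nπ))² → 0, so a(u_n,u_n)/||u_n||_{H^1}² → 1. Hence the optimal constant is α = 1.
Therefore α = 1.


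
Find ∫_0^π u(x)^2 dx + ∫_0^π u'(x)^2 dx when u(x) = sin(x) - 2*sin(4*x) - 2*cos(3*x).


||u||_{H^1(0,π)}^2 = 640/7 + 55*π

u'(x) = 6*sin(3*x) + cos(x) - 8*cos(4*x).
Expand u² and (u')² and integrate term by term on (0, π), using: for integers n ≥ 1, ∫_0^π sin²(nx) dx = ∫_0^π cos²(nx) dx = π/2; for n ≠ n', ∫_0^π sin(nx)sin(n'x) dx = ∫_0^π cos(nx)cos(n'x) dx = 0; and by product-to-sum, ∫_0^π sin(nx)cos(n'x) dx = ½∫_0^π [sin((n+n')x) + sin((n−n')x)] dx, which is 0 when n+n' is even and 2n/(n²−n'²) when n+n' is odd (it need not vanish on (0, π)).
  u² squared terms: (-2)²·∫cos(3x)² dx = 4·π/2 = 2*π;  (-2)²·∫sin(4x)² dx = 4·π/2 = 2*π;  (1)²·∫sin(x)² dx = 1·π/2 = π/2.
  u² cross terms: 2·(-2)·(-2)·∫cos(3x)·sin(4x) dx = 8·(8/7) = 64/7;  2·(-2)·(1)·∫cos(3x)·sin(x) dx = -4·(0) = 0;  2·(-2)·(1)·∫sin(4x)·sin(x) dx = -4·(0) = 0.
  So ∫_0^π u² dx = 2*π + 2*π + π/2 + 64/7 + 0 + 0 = 64/7 + 9*π/2.
  (u')² squared terms: (-8)²·∫cos(4x)² dx = 64·π/2 = 32*π;  (6)²·∫sin(3x)² dx = 36·π/2 = 18*π;  (1)²·∫cos(x)² dx = 1·π/2 = π/2.
  (u')² cross terms: 2·(-8)·(6)·∫cos(4x)·sin(3x) dx = -96·(-6/7) = 576/7;  2·(-8)·(1)·∫cos(4x)·cos(x) dx = -16·(0) = 0;  2·(6)·(1)·∫sin(3x)·cos(x) dx = 12·(0) = 0.
  So ∫_0^π (u')² dx = 32*π + 18*π + π/2 + 576/7 + 0 + 0 = 576/7 + 101*π/2.
||u||_{H^1}^2 = (64/7 + 9*π/2) + (576/7 + 101*π/2) = 640/7 + 55*π.


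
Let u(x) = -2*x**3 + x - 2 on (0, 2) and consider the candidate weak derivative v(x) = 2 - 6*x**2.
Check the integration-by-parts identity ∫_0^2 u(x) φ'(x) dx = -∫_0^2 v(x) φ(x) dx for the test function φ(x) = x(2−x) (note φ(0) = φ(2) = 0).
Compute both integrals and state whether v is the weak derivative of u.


LHS = 124/15, RHS = 104/15. No, v is not the weak derivative of u.

u(x) = -2*x**3 + x - 2, classical derivative u'(x) = 1 - 6*x**2.
φ(x) = x(2−x), so φ'(x) = 2 - 2*x.
Note φ(0) = φ(2) = 0, so the boundary term u·φ vanishes.
LHS = ∫_0^2 u(x) φ'(x) dx = ∫_0^2 (4*x^4 - 4*x^3 - 2*x^2 + 6*x - 4) dx. Term by term:
  ∫_0^2 4*x^4 dx = 128/5;  ∫_0^2 -4*x^3 dx = -16;  ∫_0^2 -2*x^2 dx = -16/3;
  ∫_0^2 6*x dx = 12;  ∫_0^2 -4 dx = -8.
Sum: 128/5 − 16 − 16/3 + 12 − 8 = 124/15.
So LHS = 124/15.
∫_0^2 v(x) φ(x) dx = ∫_0^2 (6*x^4 - 12*x^3 - 2*x^2 + 4*x) dx. Term by term:
  ∫_0^2 6*x^4 dx = 192/5;  ∫_0^2 -12*x^3 dx = -48;  ∫_0^2 -2*x^2 dx = -16/3;
  ∫_0^2 4*x dx = 8.
Sum: 192/5 − 48 − 16/3 + 8 = -104/15.
So RHS = -∫_0^2 v(x) φ(x) dx = 104/15.
LHS − RHS = 4/3 ≠ 0, so the identity fails.
(For a valid weak derivative the identity must hold for EVERY test function, in particular this one. The failure shows v is NOT the weak derivative of u.)
Correct weak derivative would be u'(x) = 1 - 6*x**2.


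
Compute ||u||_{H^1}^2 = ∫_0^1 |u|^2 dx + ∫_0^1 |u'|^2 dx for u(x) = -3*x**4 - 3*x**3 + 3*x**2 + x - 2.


||u||_{H^1}^2 = 11663/420

The H^1 norm (squared) on an interval (0, L) is
  ||u||_{H^1}^2 = ∫_0^L u(x)^2 dx + ∫_0^L u'(x)^2 dx.
Compute u'(x) = -12*x**3 - 9*x**2 + 6*x + 1.
Then u(x)^2 = 9*x**8 + 18*x**7 - 9*x**6 - 24*x**5 + 15*x**4 + 18*x**3 - 11*x**2 - 4*x + 4 and u'(x)^2 = 144*x**6 + 216*x**5 - 63*x**4 - 132*x**3 + 18*x**2 + 12*x + 1.
Integrate each monomial from 0 to 1 using ∫_0^1 c·x^n dx = c·1^(n+1)/(n+1):
  ∫_0^1 u(x)^2 dx = ∫_0^1 (9*x^8 + 18*x^7 - 9*x^6 - 24*x^5 + 15*x^4 + 18*x^3 - 11*x^2 - 4*x + 4) dx. Term by term:
    ∫_0^1 9*x^8 dx = 1;  ∫_0^1 18*x^7 dx = 9/4;  ∫_0^1 -9*x^6 dx = -9/7;
    ∫_0^1 -24*x^5 dx = -4;  ∫_0^1 15*x^4 dx = 3;  ∫_0^1 18*x^3 dx = 9/2;
    ∫_0^1 -11*x^2 dx = -11/3;  ∫_0^1 -4*x dx = -2;  ∫_0^1 4 dx = 4.
  Sum: 1 + 9/4 − 9/7 − 4 + 3 + 9/2 − 11/3 − 2 + 4 = 319/84.
  ∫_0^1 u'(x)^2 dx = ∫_0^1 (144*x^6 + 216*x^5 - 63*x^4 - 132*x^3 + 18*x^2 + 12*x + 1) dx. Term by term:
    ∫_0^1 144*x^6 dx = 144/7;  ∫_0^1 216*x^5 dx = 36;  ∫_0^1 -63*x^4 dx = -63/5;
    ∫_0^1 -132*x^3 dx = -33;  ∫_0^1 18*x^2 dx = 6;  ∫_0^1 12*x dx = 6;
    ∫_0^1 1 dx = 1.
  Sum: 144/7 + 36 − 63/5 − 33 + 6 + 6 + 1 = 839/35.
Adding: ||u||_{H^1}^2 = 319/84 + 839/35 = 11663/420.


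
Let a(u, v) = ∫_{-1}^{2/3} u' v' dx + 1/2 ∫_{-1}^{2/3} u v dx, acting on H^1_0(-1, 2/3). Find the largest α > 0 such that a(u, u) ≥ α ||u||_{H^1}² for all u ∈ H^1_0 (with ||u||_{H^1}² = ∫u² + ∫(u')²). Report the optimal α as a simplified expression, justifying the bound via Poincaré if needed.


α = (25 + 18*π^2)/(2*(25 + 9*π^2))

Coercivity of a(·,·) on H^1_0(-1, 2/3) means a(u, u) ≥ α ||u||_{H^1}² for every u ∈ H^1_0.
The interval has length L = 5/3, and Poincaré/coercivity depend only on L. Here a(u, u) = ∫(u')² + (1/2)·∫u².
Here 0 < c = 1/2 < 1. The condition a(u,u) ≥ α||u||_{H^1}² reads (1−α)∫(u')² ≥ (α−c)∫u². Any admissible α is ≤ 1 (rapidly oscillating u have ∫u²/∫(u')² → 0), and α = 1 would force 0 ≥ (1−c)∫u², impossible since c < 1; so 1−α > 0. By the sharp Poincaré inequality on H^1_0 of an interval of length L, ∫(u')² ≥ (π/L)²∫u² with equality for the first sine mode sin(π(x−x₀)/L) (x₀ the left endpoint), so the inequality holds for all u iff (1−α)(π/L)² ≥ α − c, i.e. α ≤ ((π/L)² + c)/((π/L)² + 1) = (1 + c(L/π)²)/(1 + (L/π)²). With (π/L)² = 9*π^2/25 and c = 1/2, the largest admissible constant is α = ((π/L)² + c)/((π/L)² + 1).
Simplifying, α = (25 + 18*π^2)/(2*(25 + 9*π^2)).


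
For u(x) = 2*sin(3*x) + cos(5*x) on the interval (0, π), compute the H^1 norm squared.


||u||_{H^1(0,π)}^2 = 33*π

u'(x) = -5*sin(5*x) + 6*cos(3*x).
Expand u² and (u')² and integrate term by term on (0, π), using: for integers n ≥ 1, ∫_0^π sin²(nx) dx = ∫_0^π cos²(nx) dx = π/2; for n ≠ n', ∫_0^π sin(nx)sin(n'x) dx = ∫_0^π cos(nx)cos(n'x) dx = 0; and by product-to-sum, ∫_0^π sin(nx)cos(n'x) dx = ½∫_0^π [sin((n+n')x) + sin((n−n')x)] dx, which is 0 when n+n' is even and 2n/(n²−n'²) when n+n' is odd (it need not vanish on (0, π)).
  u² squared terms: (2)²·∫sin(3x)² dx = 4·π/2 = 2*π;  (1)²·∫cos(5x)² dx = 1·π/2 = π/2.
  u² cross terms: 2·(2)·(1)·∫sin(3x)·cos(5x) dx = 4·(0) = 0.
  So ∫_0^π u² dx = 2*π + π/2 + 0 = 5*π/2.
  (u')² squared terms: (-5)²·∫sin(5x)² dx = 25·π/2 = 25*π/2;  (6)²·∫cos(3x)² dx = 36·π/2 = 18*π.
  (u')² cross terms: 2·(-5)·(6)·∫sin(5x)·cos(3x) dx = -60·(0) = 0.
  So ∫_0^π (u')² dx = 25*π/2 + 18*π + 0 = 61*π/2.
||u||_{H^1}^2 = (5*π/2) + (61*π/2) = 33*π.


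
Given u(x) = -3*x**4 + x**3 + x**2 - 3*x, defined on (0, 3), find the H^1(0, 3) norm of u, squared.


||u||_{H^1}^2 = 7173729/140

The H^1 norm (squared) on an interval (0, L) is
  ||u||_{H^1}^2 = ∫_0^L u(x)^2 dx + ∫_0^L u'(x)^2 dx.
Compute u'(x) = -12*x**3 + 3*x**2 + 2*x - 3.
Then u(x)^2 = 9*x**8 - 6*x**7 - 5*x**6 + 20*x**5 - 5*x**4 - 6*x**3 + 9*x**2 and u'(x)^2 = 144*x**6 - 72*x**5 - 39*x**4 + 84*x**3 - 14*x**2 - 12*x + 9.
Integrate each monomial from 0 to 3 using ∫_0^3 c·x^n dx = c·3^(n+1)/(n+1):
  ∫_0^3 u(x)^2 dx = ∫_0^3 (9*x^8 - 6*x^7 - 5*x^6 + 20*x^5 - 5*x^4 - 6*x^3 + 9*x^2) dx. Term by term:
    ∫_0^3 9*x^8 dx = 19683;  ∫_0^3 -6*x^7 dx = -19683/4;  ∫_0^3 -5*x^6 dx = -10935/7;
    ∫_0^3 20*x^5 dx = 2430;  ∫_0^3 -5*x^4 dx = -243;  ∫_0^3 -6*x^3 dx = -243/2;
    ∫_0^3 9*x^2 dx = 81.
  Sum: 19683 − 19683/4 − 10935/7 + 2430 − 243 − 243/2 + 81 = 429705/28.
  ∫_0^3 u'(x)^2 dx = ∫_0^3 (144*x^6 - 72*x^5 - 39*x^4 + 84*x^3 - 14*x^2 - 12*x + 9) dx. Term by term:
    ∫_0^3 144*x^6 dx = 314928/7;  ∫_0^3 -72*x^5 dx = -8748;  ∫_0^3 -39*x^4 dx = -9477/5;
    ∫_0^3 84*x^3 dx = 1701;  ∫_0^3 -14*x^2 dx = -126;  ∫_0^3 -12*x dx = -54;
    ∫_0^3 9 dx = 27.
  Sum: 314928/7 − 8748 − 9477/5 + 1701 − 126 − 54 + 27 = 1256301/35.
Adding: ||u||_{H^1}^2 = 429705/28 + 1256301/35 = 7173729/140.


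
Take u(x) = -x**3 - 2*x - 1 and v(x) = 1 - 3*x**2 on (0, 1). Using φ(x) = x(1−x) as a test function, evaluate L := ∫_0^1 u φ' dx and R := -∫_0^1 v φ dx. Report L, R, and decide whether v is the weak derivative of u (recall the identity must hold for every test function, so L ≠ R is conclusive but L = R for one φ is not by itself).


LHS = 29/60, RHS = -1/60. No, v is not the weak derivative of u.

u(x) = -x**3 - 2*x - 1, classical derivative u'(x) = -3*x**2 - 2.
φ(x) = x(1−x), so φ'(x) = 1 - 2*x.
Note φ(0) = φ(1) = 0, so the boundary term u·φ vanishes.
LHS = ∫_0^1 u(x) φ'(x) dx = ∫_0^1 (2*x^4 - x^3 + 4*x^2 - 1) dx. Term by term:
  ∫_0^1 2*x^4 dx = 2/5;  ∫_0^1 -x^3 dx = -1/4;  ∫_0^1 4*x^2 dx = 4/3;
  ∫_0^1 -1 dx = -1.
Sum: 2/5 − 1/4 + 4/3 − 1 = 29/60.
So LHS = 29/60.
∫_0^1 v(x) φ(x) dx = ∫_0^1 (3*x^4 - 3*x^3 - x^2 + x) dx. Term by term:
  ∫_0^1 3*x^4 dx = 3/5;  ∫_0^1 -3*x^3 dx = -3/4;  ∫_0^1 -x^2 dx = -1/3;
  ∫_0^1 x dx = 1/2.
Sum: 3/5 − 3/4 − 1/3 + 1/2 = 1/60.
So RHS = -∫_0^1 v(x) φ(x) dx = -1/60.
LHS − RHS = 1/2 ≠ 0, so the identity fails.
(For a valid weak derivative the identity must hold for EVERY test function, in particular this one. The failure shows v is NOT the weak derivative of u.)
Correct weak derivative would be u'(x) = -3*x**2 - 2.


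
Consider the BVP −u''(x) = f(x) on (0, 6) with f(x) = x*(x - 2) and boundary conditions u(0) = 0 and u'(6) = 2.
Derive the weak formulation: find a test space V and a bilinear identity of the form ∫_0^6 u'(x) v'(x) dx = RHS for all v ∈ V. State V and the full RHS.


V = {v ∈ H^1(0, 6) : v(0) = 0} (test functions vanish at x = 0 where u is specified); weak form: ∫_0^6 u'v' dx = ∫_0^6 (x*(x - 2)) v dx + 2·v(6) for all v ∈ V.

Multiply both sides by a test function v and integrate from 0 to 6:
  ∫_0^6 −u''(x) v(x) dx = ∫_0^6 f(x) v(x) dx.
Integrate the LHS by parts once:
  ∫_0^6 −u'' v dx = −[u'(x) v(x)]_0^6 + ∫_0^6 u'(x) v'(x) dx.
Thus ∫_0^6 u'(x) v'(x) dx = ∫_0^6 f(x) v(x) dx + [u'(x) v(x)]_0^6.
Choose V so that boundary terms are either known or forced to vanish.
Mixed BC: u(0) = 0 (Dirichlet) and u'(6) = 2 (Neumann). Define V = {v ∈ H^1(0, 6) : v(0) = 0}. Then [u' v]_0^6 = u'(6)·v(6) − u'(0)·0 = 2·v(6).
Weak formulation: find u (satisfying any essential BC) such that ∫_0^6 u'(x) v'(x) dx = ∫_0^6 f v dx + 2·v(6) for all v ∈ V (Dirichlet at 0 absorbed into V; Neumann datum at x = 6 contributes the boundary term).
Substituting f(x) = x*(x - 2), the right-hand side is ∫_0^6 (x*(x - 2)) v dx + 2·v(6).


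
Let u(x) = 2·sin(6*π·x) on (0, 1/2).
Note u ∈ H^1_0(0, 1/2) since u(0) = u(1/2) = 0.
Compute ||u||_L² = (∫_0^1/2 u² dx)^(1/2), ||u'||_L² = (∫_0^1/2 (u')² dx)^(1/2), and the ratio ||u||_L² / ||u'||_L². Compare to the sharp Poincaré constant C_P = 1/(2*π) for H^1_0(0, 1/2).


||u||_L² / ||u'||_L² = 1/(6*π) < C_P = 1/(2*π).

u(x) = 2·sin(6*π·x), so u'(x) = 12*π*cos(6*π*x).
Writing u(x) = A·sin(kπx/L) with A = 2 and k = 3, use ∫_0^L sin²(kπx/L) dx = L/2 and ∫_0^L cos²(kπx/L) dx = L/2.
u² = 4·sin²(6*π·x) and (u')² = 144*π^2·cos²(6*π·x), and each of sin², cos² integrates to L/2 = 1/4 over (0, 1/2).
∫_0^1/2 u² dx = 1, so ||u||_L² = 1.
∫_0^1/2 (u')² dx = 36*π^2, so ||u'||_L² = 6*π.
Ratio ||u||_L² / ||u'||_L² = 1/(6*π).
Sharp Poincaré constant on H^1_0(0, 1/2) is C_P = L/π = 1/(2*π), achieved by sin(2*π·x).
This is the k = 3 harmonic; the ratio L/(kπ) is strictly less than C_P = L/π, consistent with the sharp inequality ||u||_L² ≤ C_P ||u'||_L².


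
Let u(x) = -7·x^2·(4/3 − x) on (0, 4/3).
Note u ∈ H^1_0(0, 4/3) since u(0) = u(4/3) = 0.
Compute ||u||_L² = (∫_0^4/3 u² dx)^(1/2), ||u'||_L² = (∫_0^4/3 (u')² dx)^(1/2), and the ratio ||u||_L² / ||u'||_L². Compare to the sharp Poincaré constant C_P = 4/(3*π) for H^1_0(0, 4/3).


||u||_L² / ||u'||_L² = 2*sqrt(14)/21 < C_P = 4/(3*π).

u(x) = -7·x^2·(4/3 − x), so u'(x) = 7*x*(9*x - 8)/3.
u(x) = -7·x^2·(4/3 − x) vanishes at x = 0 and x = 4/3, so u ∈ H^1_0(0, 4/3). Differentiate via the product rule and integrate the resulting polynomials term by term.
  ∫_0^4/3 u² dx = ∫_0^4/3 (49*x^6 - 392*x^5/3 + 784*x^4/9) dx. Term by term:
    ∫_0^4/3 49*x^6 dx = 114688/2187;  ∫_0^4/3 -392*x^5/3 dx = -802816/6561;  ∫_0^4/3 784*x^4/9 dx = 802816/10935.
  Sum: 114688/2187 − 802816/6561 + 802816/10935 = 114688/32805.
  ∫_0^4/3 (u')² dx = ∫_0^4/3 (441*x^4 - 784*x^3 + 3136*x^2/9) dx. Term by term:
    ∫_0^4/3 441*x^4 dx = 50176/135;  ∫_0^4/3 -784*x^3 dx = -50176/81;  ∫_0^4/3 3136*x^2/9 dx = 200704/729.
  Sum: 50176/135 − 50176/81 + 200704/729 = 100352/3645.
∫_0^4/3 u² dx = 114688/32805, so ||u||_L² = 128*sqrt(35)/405.
∫_0^4/3 (u')² dx = 100352/3645, so ||u'||_L² = 224*sqrt(10)/135.
Ratio ||u||_L² / ||u'||_L² = 2*sqrt(14)/21.
Sharp Poincaré constant on H^1_0(0, 4/3) is C_P = L/π = 4/(3*π), achieved by sin(3*π/4·x).
A polynomial bump cannot attain the sharp Poincaré constant (only the first sine eigenfunction does), so the ratio is strictly less than C_P, consistent with ||u||_L² ≤ C_P ||u'||_L².


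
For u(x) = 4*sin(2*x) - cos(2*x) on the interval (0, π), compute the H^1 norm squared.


||u||_{H^1(0,π)}^2 = 85*π/2

u'(x) = 2*sin(2*x) + 8*cos(2*x).
Expand u² and (u')² and integrate term by term on (0, π), using: for integers n ≥ 1, ∫_0^π sin²(nx) dx = ∫_0^π cos²(nx) dx = π/2; for n ≠ n', ∫_0^π sin(nx)sin(n'x) dx = ∫_0^π cos(nx)cos(n'x) dx = 0; and by product-to-sum, ∫_0^π sin(nx)cos(n'x) dx = ½∫_0^π [sin((n+n')x) + sin((n−n')x)] dx, which is 0 when n+n' is even and 2n/(n²−n'²) when n+n' is odd (it need not vanish on (0, π)).
  u² squared terms: (-1)²·∫cos(2x)² dx = 1·π/2 = π/2;  (4)²·∫sin(2x)² dx = 16·π/2 = 8*π.
  u² cross terms: 2·(-1)·(4)·∫cos(2x)·sin(2x) dx = -8·(0) = 0.
  So ∫_0^π u² dx = π/2 + 8*π + 0 = 17*π/2.
  (u')² squared terms: (2)²·∫sin(2x)² dx = 4·π/2 = 2*π;  (8)²·∫cos(2x)² dx = 64·π/2 = 32*π.
  (u')² cross terms: 2·(2)·(8)·∫sin(2x)·cos(2x) dx = 32·(0) = 0.
  So ∫_0^π (u')² dx = 2*π + 32*π + 0 = 34*π.
||u||_{H^1}^2 = (17*π/2) + (34*π) = 85*π/2.


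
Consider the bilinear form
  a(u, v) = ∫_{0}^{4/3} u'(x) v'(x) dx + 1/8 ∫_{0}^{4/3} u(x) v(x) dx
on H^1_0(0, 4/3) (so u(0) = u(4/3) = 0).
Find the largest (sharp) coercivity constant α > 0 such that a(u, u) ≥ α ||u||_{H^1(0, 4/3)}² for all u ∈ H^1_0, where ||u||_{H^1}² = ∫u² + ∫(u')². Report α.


α = (2 + 9*π^2)/(16 + 9*π^2)

Coercivity of a(·,·) on H^1_0(0, 4/3) means a(u, u) ≥ α ||u||_{H^1}² for every u ∈ H^1_0.
The interval has length L = 4/3, and Poincaré/coercivity depend only on L. Here a(u, u) = ∫(u')² + (1/8)·∫u².
Here 0 < c = 1/8 < 1. The condition a(u,u) ≥ α||u||_{H^1}² reads (1−α)∫(u')² ≥ (α−c)∫u². Any admissible α is ≤ 1 (rapidly oscillating u have ∫u²/∫(u')² → 0), and α = 1 would force 0 ≥ (1−c)∫u², impossible since c < 1; so 1−α > 0. By the sharp Poincaré inequality on H^1_0 of an interval of length L, ∫(u')² ≥ (π/L)²∫u² with equality for the first sine mode sin(π(x−x₀)/L) (x₀ the left endpoint), so the inequality holds for all u iff (1−α)(π/L)² ≥ α − c, i.e. α ≤ ((π/L)² + c)/((π/L)² + 1) = (1 + c(L/π)²)/(1 + (L/π)²). With (π/L)² = 9*π^2/16 and c = 1/8, the largest admissible constant is α = ((π/L)² + c)/((π/L)² + 1).
Simplifying, α = (2 + 9*π^2)/(16 + 9*π^2).
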